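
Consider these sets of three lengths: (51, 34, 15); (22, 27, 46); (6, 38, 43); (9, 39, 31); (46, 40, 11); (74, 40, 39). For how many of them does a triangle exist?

(15,34,51): 15+34 ≤ 51 → not valid
(22,27,46): 22+27 > 46 → valid
(6,38,43): 6+38 > 43 → valid
(9,31,39): 9+31 > 39 → valid
(11,40,46): 11+40 > 46 → valid
(39,40,74): 39+40 > 74 → valid
5 of the 6 triples form a triangle.

5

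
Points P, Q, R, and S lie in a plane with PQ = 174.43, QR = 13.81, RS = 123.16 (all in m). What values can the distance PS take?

37.46 ≤ PS ≤ 311.40 m

The maximum is all hops collinear in one direction: 174.43 + 13.81 + 123.16 = 311.40.
The longest hop is 174.43; the others sum to 136.97. Folding the others back against it leaves at least 174.43 − 136.97 = 37.46.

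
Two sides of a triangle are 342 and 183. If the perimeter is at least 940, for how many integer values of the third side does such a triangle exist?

110

Triangle inequality: 159 < x < 525. Perimeter ≥ 940 gives x ≥ 940 − 342 − 183 = 415.
So 415 ≤ x < 525; integers 415 through 524: 110 values.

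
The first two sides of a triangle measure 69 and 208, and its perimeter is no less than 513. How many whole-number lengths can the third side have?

41

Triangle inequality: 139 < x < 277. Perimeter ≥ 513 gives x ≥ 513 − 69 − 208 = 236.
So 236 ≤ x < 277; integers 236 through 276: 41 values.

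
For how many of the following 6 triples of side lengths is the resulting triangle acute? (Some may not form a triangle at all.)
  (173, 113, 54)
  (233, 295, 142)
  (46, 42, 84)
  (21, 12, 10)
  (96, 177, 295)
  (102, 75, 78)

1

(173,113,54): 54+113 ≤ 173, not a triangle
(233,295,142): 142²+233² = 74453 < 87025 = 295² → obtuse
(46,42,84): 42²+46² = 3880 < 7056 = 84² → obtuse
(21,12,10): 10²+12² = 244 < 441 = 21² → obtuse
(96,177,295): 96+177 ≤ 295, not a triangle
(102,75,78): 75²+78² = 11709 > 10404 = 102² → acute
1 of the 6 is acute.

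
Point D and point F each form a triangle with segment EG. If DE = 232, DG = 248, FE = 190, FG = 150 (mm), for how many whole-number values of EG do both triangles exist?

299

From triangle DEG: 16 < EG < 480.
From triangle FEG: 40 < EG < 340.
Intersection: 40 < EG < 340, so integers 41 through 339: 299 values.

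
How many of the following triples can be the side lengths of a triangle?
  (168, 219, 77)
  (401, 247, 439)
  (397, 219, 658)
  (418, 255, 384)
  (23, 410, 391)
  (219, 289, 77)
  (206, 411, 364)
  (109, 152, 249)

(77,168,219): 77+168 > 219 → valid
(247,401,439): 247+401 > 439 → valid
(219,397,658): 219+397 ≤ 658 → not valid
(255,384,418): 255+384 > 418 → valid
(23,391,410): 23+391 > 410 → valid
(77,219,289): 77+219 > 289 → valid
(206,364,411): 206+364 > 411 → valid
(109,152,249): 109+152 > 249 → valid
7 of the 8 triples form a triangle.

7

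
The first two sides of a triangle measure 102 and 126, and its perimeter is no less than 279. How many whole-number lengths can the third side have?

177

Triangle inequality: 24 < x < 228. Perimeter ≥ 279 gives x ≥ 279 − 102 − 126 = 51.
So 51 ≤ x < 228; integers 51 through 227: 177 values.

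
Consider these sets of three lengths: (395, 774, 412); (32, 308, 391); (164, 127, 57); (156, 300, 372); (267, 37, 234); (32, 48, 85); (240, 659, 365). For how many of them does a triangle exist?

4

(395,412,774): 395+412 > 774 → valid
(32,308,391): 32+308 ≤ 391 → not valid
(57,127,164): 57+127 > 164 → valid
(156,300,372): 156+300 > 372 → valid
(37,234,267): 37+234 > 267 → valid
(32,48,85): 32+48 ≤ 85 → not valid
(240,365,659): 240+365 ≤ 659 → not valid
4 of the 7 triples form a triangle.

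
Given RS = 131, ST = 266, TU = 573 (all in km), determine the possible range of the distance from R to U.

The maximum is all hops collinear in one direction: 131 + 266 + 573 = 970.
The longest hop is 573; the others sum to 397. Folding the others back against it leaves at least 573 − 397 = 176.

176 ≤ RU ≤ 970 km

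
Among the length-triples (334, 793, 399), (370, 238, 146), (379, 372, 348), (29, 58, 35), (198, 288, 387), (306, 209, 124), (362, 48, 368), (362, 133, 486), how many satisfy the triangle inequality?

(334,399,793): 334+399 ≤ 793 → not valid
(146,238,370): 146+238 > 370 → valid
(348,372,379): 348+372 > 379 → valid
(29,35,58): 29+35 > 58 → valid
(198,288,387): 198+288 > 387 → valid
(124,209,306): 124+209 > 306 → valid
(48,362,368): 48+362 > 368 → valid
(133,362,486): 133+362 > 486 → valid
7 of the 8 triples form a triangle.

7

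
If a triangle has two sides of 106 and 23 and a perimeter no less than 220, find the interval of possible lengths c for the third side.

Triangle inequality alone gives 83 < c < 129.
The perimeter condition gives c ≥ 220 − 106 − 23 = 91.
Intersecting the two: 91 ≤ c < 129.

91 ≤ c < 129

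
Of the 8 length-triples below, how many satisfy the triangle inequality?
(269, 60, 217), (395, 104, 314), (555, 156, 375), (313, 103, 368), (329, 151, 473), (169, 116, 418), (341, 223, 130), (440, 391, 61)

(60,217,269): 60+217 > 269 → valid
(104,314,395): 104+314 > 395 → valid
(156,375,555): 156+375 ≤ 555 → not valid
(103,313,368): 103+313 > 368 → valid
(151,329,473): 151+329 > 473 → valid
(116,169,418): 116+169 ≤ 418 → not valid
(130,223,341): 130+223 > 341 → valid
(61,391,440): 61+391 > 440 → valid
6 of the 8 triples form a triangle.

6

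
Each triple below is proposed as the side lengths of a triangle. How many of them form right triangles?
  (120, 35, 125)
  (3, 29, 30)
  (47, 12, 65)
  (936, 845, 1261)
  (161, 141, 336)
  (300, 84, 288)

(120,35,125): 35²+120² = 15625 = 125² → right
(3,29,30): 3²+29² = 850 < 900 = 30² → obtuse
(47,12,65): 12+47 ≤ 65, not a triangle
(936,845,1261): 845²+936² = 1590121 = 1261² → right
(161,141,336): 141+161 ≤ 336, not a triangle
(300,84,288): 84²+288² = 90000 = 300² → right
3 of the 6 are right.

3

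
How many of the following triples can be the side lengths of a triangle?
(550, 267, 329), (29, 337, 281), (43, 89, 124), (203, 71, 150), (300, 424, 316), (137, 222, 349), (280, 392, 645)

(267,329,550): 267+329 > 550 → valid
(29,281,337): 29+281 ≤ 337 → not valid
(43,89,124): 43+89 > 124 → valid
(71,150,203): 71+150 > 203 → valid
(300,316,424): 300+316 > 424 → valid
(137,222,349): 137+222 > 349 → valid
(280,392,645): 280+392 > 645 → valid
6 of the 7 triples form a triangle.

6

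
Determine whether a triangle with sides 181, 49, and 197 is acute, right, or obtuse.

Compare the square of the longest side to the sum of squares of the other two: 49² + 181² = 35162 < 38809 = 197².

obtuse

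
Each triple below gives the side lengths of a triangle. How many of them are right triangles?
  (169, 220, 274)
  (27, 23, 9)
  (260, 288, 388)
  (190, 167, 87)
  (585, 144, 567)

2

(169,220,274): 169²+220² = 76961 > 75076 = 274² → acute
(27,23,9): 9²+23² = 610 < 729 = 27² → obtuse
(260,288,388): 260²+288² = 150544 = 388² → right
(190,167,87): 87²+167² = 35458 < 36100 = 190² → obtuse
(585,144,567): 144²+567² = 342225 = 585² → right
2 of the 5 are right.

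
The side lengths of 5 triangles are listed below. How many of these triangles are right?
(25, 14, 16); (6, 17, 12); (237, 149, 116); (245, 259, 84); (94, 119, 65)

1

(25,14,16): 14²+16² = 452 < 625 = 25² → obtuse
(6,17,12): 6²+12² = 180 < 289 = 17² → obtuse
(237,149,116): 116²+149² = 35657 < 56169 = 237² → obtuse
(245,259,84): 84²+245² = 67081 = 259² → right
(94,119,65): 65²+94² = 13061 < 14161 = 119² → obtuse
1 of the 5 is right.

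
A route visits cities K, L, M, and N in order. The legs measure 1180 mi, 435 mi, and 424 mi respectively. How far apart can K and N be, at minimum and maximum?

The maximum is all hops collinear in one direction: 1180 + 435 + 424 = 2039.
The longest hop is 1180; the others sum to 859. Folding the others back against it leaves at least 1180 − 859 = 321.

321 ≤ KN ≤ 2039 mi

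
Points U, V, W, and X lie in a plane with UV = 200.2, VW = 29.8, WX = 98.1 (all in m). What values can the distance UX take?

72.3 ≤ UX ≤ 328.1 m

The maximum is all hops collinear in one direction: 200.2 + 29.8 + 98.1 = 328.1.
The longest hop is 200.2; the others sum to 127.9. Folding the others back against it leaves at least 200.2 − 127.9 = 72.3.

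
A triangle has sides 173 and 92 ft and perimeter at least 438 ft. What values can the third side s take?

Triangle inequality alone gives 81 < s < 265.
The perimeter condition gives s ≥ 438 − 173 − 92 = 173.
Intersecting the two: 173 ≤ s < 265.

173 ≤ s < 265 ft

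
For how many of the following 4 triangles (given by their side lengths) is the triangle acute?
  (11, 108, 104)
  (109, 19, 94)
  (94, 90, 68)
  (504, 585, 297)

1

(11,108,104): 11²+104² = 10937 < 11664 = 108² → obtuse
(109,19,94): 19²+94² = 9197 < 11881 = 109² → obtuse
(94,90,68): 68²+90² = 12724 > 8836 = 94² → acute
(504,585,297): 297²+504² = 342225 = 585² → right
1 of the 4 is acute.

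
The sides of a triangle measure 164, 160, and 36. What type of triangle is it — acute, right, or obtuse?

Compare the square of the longest side to the sum of squares of the other two: 36² + 160² = 26896 = 164².

right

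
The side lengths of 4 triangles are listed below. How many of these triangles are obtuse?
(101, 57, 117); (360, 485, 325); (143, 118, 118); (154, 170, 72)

(101,57,117): 57²+101² = 13450 < 13689 = 117² → obtuse
(360,485,325): 325²+360² = 235225 = 485² → right
(143,118,118): 118²+118² = 27848 > 20449 = 143² → acute
(154,170,72): 72²+154² = 28900 = 170² → right
1 of the 4 is obtuse.

1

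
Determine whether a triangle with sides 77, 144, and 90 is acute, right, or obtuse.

Compare the square of the longest side to the sum of squares of the other two: 77² + 90² = 14029 < 20736 = 144².

obtuse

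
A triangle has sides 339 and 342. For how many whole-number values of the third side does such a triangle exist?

The third side lies in the open interval (3, 681).
Integers from 4 to 680 inclusive: 680 − 4 + 1 = 677.

677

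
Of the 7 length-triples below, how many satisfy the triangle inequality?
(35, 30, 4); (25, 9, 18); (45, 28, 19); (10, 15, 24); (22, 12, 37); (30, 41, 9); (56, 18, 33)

3

(4,30,35): 4+30 ≤ 35 → not valid
(9,18,25): 9+18 > 25 → valid
(19,28,45): 19+28 > 45 → valid
(10,15,24): 10+15 > 24 → valid
(12,22,37): 12+22 ≤ 37 → not valid
(9,30,41): 9+30 ≤ 41 → not valid
(18,33,56): 18+33 ≤ 56 → not valid
3 of the 7 triples form a triangle.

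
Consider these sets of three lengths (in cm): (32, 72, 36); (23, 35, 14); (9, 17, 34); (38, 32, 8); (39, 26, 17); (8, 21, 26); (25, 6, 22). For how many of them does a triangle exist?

(32,36,72): 32+36 ≤ 72 → not valid
(14,23,35): 14+23 > 35 → valid
(9,17,34): 9+17 ≤ 34 → not valid
(8,32,38): 8+32 > 38 → valid
(17,26,39): 17+26 > 39 → valid
(8,21,26): 8+21 > 26 → valid
(6,22,25): 6+22 > 25 → valid
5 of the 7 triples form a triangle.

5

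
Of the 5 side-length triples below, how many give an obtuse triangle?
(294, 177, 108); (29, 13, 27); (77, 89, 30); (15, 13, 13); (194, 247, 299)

(294,177,108): 108+177 ≤ 294, not a triangle
(29,13,27): 13²+27² = 898 > 841 = 29² → acute
(77,89,30): 30²+77² = 6829 < 7921 = 89² → obtuse
(15,13,13): 13²+13² = 338 > 225 = 15² → acute
(194,247,299): 194²+247² = 98645 > 89401 = 299² → acute
1 of the 5 is obtuse.

1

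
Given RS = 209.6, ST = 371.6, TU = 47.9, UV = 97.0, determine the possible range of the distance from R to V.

The maximum is all hops collinear in one direction: 209.6 + 371.6 + 47.9 + 97.0 = 726.1.
The longest hop is 371.6; the others sum to 354.5. Folding the others back against it leaves at least 371.6 − 354.5 = 17.1.

17.1 ≤ RV ≤ 726.1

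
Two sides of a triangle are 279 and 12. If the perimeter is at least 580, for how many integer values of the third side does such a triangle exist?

2

Triangle inequality: 267 < x < 291. Perimeter ≥ 580 gives x ≥ 580 − 279 − 12 = 289.
So 289 ≤ x < 291; integers 289 through 290: 2 values.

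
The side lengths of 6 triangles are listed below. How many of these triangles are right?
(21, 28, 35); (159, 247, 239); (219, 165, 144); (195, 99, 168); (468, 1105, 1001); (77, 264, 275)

5

(21,28,35): 21²+28² = 1225 = 35² → right
(159,247,239): 159²+239² = 82402 > 61009 = 247² → acute
(219,165,144): 144²+165² = 47961 = 219² → right
(195,99,168): 99²+168² = 38025 = 195² → right
(468,1105,1001): 468²+1001² = 1221025 = 1105² → right
(77,264,275): 77²+264² = 75625 = 275² → right
5 of the 6 are right.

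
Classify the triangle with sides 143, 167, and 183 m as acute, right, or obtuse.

Compare the square of the longest side to the sum of squares of the other two: 143² + 167² = 48338 > 33489 = 183².

acute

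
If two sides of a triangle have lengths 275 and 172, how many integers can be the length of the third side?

343

The third side lies in the open interval (103, 447).
Integers from 104 to 446 inclusive: 446 − 104 + 1 = 343.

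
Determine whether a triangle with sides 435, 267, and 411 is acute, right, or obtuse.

acute

Compare the square of the longest side to the sum of squares of the other two: 267² + 411² = 240210 > 189225 = 435².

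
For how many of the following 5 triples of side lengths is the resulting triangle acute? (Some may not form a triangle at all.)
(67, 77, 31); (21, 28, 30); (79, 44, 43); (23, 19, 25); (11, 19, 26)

2

(67,77,31): 31²+67² = 5450 < 5929 = 77² → obtuse
(21,28,30): 21²+28² = 1225 > 900 = 30² → acute
(79,44,43): 43²+44² = 3785 < 6241 = 79² → obtuse
(23,19,25): 19²+23² = 890 > 625 = 25² → acute
(11,19,26): 11²+19² = 482 < 676 = 26² → obtuse
2 of the 5 are acute.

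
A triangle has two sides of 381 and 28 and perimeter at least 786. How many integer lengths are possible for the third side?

32

Triangle inequality: 353 < x < 409. Perimeter ≥ 786 gives x ≥ 786 − 381 − 28 = 377.
So 377 ≤ x < 409; integers 377 through 408: 32 values.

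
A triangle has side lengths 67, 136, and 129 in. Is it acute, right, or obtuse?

Compare the square of the longest side to the sum of squares of the other two: 67² + 129² = 21130 > 18496 = 136².

acute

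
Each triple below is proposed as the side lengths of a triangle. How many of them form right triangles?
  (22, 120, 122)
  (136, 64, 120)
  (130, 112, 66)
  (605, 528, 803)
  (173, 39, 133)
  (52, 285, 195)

4

(22,120,122): 22²+120² = 14884 = 122² → right
(136,64,120): 64²+120² = 18496 = 136² → right
(130,112,66): 66²+112² = 16900 = 130² → right
(605,528,803): 528²+605² = 644809 = 803² → right
(173,39,133): 39+133 ≤ 173, not a triangle
(52,285,195): 52+195 ≤ 285, not a triangle
4 of the 6 are right.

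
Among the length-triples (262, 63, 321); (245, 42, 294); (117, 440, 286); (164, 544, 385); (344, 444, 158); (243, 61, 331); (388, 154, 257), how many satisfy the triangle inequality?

(63,262,321): 63+262 > 321 → valid
(42,245,294): 42+245 ≤ 294 → not valid
(117,286,440): 117+286 ≤ 440 → not valid
(164,385,544): 164+385 > 544 → valid
(158,344,444): 158+344 > 444 → valid
(61,243,331): 61+243 ≤ 331 → not valid
(154,257,388): 154+257 > 388 → valid
4 of the 7 triples form a triangle.

4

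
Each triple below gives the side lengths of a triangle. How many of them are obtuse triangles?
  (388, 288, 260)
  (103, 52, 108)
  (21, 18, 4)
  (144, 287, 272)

1

(388,288,260): 260²+288² = 150544 = 388² → right
(103,52,108): 52²+103² = 13313 > 11664 = 108² → acute
(21,18,4): 4²+18² = 340 < 441 = 21² → obtuse
(144,287,272): 144²+272² = 94720 > 82369 = 287² → acute
1 of the 4 is obtuse.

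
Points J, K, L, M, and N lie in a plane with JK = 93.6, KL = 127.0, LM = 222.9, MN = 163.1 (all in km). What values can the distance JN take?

The maximum is all hops collinear in one direction: 93.6 + 127.0 + 222.9 + 163.1 = 606.6.
The longest hop is 222.9; the others sum to 383.7. Since 222.9 ≤ 383.7, the path can fold back on itself completely, so the minimum distance is 0.

0 ≤ JN ≤ 606.6 km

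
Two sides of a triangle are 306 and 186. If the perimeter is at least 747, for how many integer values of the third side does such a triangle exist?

Triangle inequality: 120 < x < 492. Perimeter ≥ 747 gives x ≥ 747 − 306 − 186 = 255.
So 255 ≤ x < 492; integers 255 through 491: 237 values.

237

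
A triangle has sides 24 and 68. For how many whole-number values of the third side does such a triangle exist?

47

The third side lies in the open interval (44, 92).
Integers from 45 to 91 inclusive: 91 − 45 + 1 = 47.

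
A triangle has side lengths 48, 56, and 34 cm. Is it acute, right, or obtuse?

Compare the square of the longest side to the sum of squares of the other two: 34² + 48² = 3460 > 3136 = 56².

acute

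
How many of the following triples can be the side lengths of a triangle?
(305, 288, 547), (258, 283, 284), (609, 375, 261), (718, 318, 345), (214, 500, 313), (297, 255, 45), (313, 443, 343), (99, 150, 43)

(288,305,547): 288+305 > 547 → valid
(258,283,284): 258+283 > 284 → valid
(261,375,609): 261+375 > 609 → valid
(318,345,718): 318+345 ≤ 718 → not valid
(214,313,500): 214+313 > 500 → valid
(45,255,297): 45+255 > 297 → valid
(313,343,443): 313+343 > 443 → valid
(43,99,150): 43+99 ≤ 150 → not valid
6 of the 8 triples form a triangle.

6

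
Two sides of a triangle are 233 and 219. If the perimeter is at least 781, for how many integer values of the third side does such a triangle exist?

123

Triangle inequality: 14 < x < 452. Perimeter ≥ 781 gives x ≥ 781 − 233 − 219 = 329.
So 329 ≤ x < 452; integers 329 through 451: 123 values.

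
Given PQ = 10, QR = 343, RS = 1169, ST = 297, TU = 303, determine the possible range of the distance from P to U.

216 ≤ PU ≤ 2122

The maximum is all hops collinear in one direction: 10 + 343 + 1169 + 297 + 303 = 2122.
The longest hop is 1169; the others sum to 953. Folding the others back against it leaves at least 1169 − 953 = 216.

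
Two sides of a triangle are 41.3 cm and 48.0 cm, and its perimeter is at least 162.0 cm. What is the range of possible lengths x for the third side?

72.7 ≤ x < 89.3

Triangle inequality alone gives 6.7 < x < 89.3.
The perimeter condition gives x ≥ 162.0 − 41.3 − 48.0 = 72.7.
Intersecting the two: 72.7 ≤ x < 89.3.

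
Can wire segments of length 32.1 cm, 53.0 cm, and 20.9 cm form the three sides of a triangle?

The two shorter sides sum to 53.0, exactly equal to the longest side 53.0.
That gives only a degenerate (flat) triangle — the inequality must be strict.

No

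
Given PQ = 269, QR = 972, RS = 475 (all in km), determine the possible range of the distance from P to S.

228 ≤ PS ≤ 1716 km

The maximum is all hops collinear in one direction: 269 + 972 + 475 = 1716.
The longest hop is 972; the others sum to 744. Folding the others back against it leaves at least 972 − 744 = 228.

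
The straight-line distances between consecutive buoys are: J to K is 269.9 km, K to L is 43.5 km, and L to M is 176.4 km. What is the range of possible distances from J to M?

50.0 ≤ JM ≤ 489.8 km

The maximum is all hops collinear in one direction: 269.9 + 43.5 + 176.4 = 489.8.
The longest hop is 269.9; the others sum to 219.9. Folding the others back against it leaves at least 269.9 − 219.9 = 50.0.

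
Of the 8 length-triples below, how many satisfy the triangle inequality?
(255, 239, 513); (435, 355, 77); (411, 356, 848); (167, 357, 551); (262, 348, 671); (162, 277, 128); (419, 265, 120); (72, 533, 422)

1

(239,255,513): 239+255 ≤ 513 → not valid
(77,355,435): 77+355 ≤ 435 → not valid
(356,411,848): 356+411 ≤ 848 → not valid
(167,357,551): 167+357 ≤ 551 → not valid
(262,348,671): 262+348 ≤ 671 → not valid
(128,162,277): 128+162 > 277 → valid
(120,265,419): 120+265 ≤ 419 → not valid
(72,422,533): 72+422 ≤ 533 → not valid
1 of the 8 triples forms a triangle.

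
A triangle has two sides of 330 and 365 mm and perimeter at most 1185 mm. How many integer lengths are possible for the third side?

Triangle inequality: 35 < x < 695. Perimeter ≤ 1185 gives x ≤ 1185 − 330 − 365 = 490.
So 35 < x ≤ 490; integers 36 through 490: 455 values.

455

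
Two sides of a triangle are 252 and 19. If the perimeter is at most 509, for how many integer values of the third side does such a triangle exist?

5

Triangle inequality: 233 < x < 271. Perimeter ≤ 509 gives x ≤ 509 − 252 − 19 = 238.
So 233 < x ≤ 238; integers 234 through 238: 5 values.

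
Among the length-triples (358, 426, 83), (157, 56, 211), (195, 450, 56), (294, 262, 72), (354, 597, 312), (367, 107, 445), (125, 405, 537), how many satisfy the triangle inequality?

5

(83,358,426): 83+358 > 426 → valid
(56,157,211): 56+157 > 211 → valid
(56,195,450): 56+195 ≤ 450 → not valid
(72,262,294): 72+262 > 294 → valid
(312,354,597): 312+354 > 597 → valid
(107,367,445): 107+367 > 445 → valid
(125,405,537): 125+405 ≤ 537 → not valid
5 of the 7 triples form a triangle.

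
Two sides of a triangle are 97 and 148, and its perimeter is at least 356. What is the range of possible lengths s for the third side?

Triangle inequality alone gives 51 < s < 245.
The perimeter condition gives s ≥ 356 − 97 − 148 = 111.
Intersecting the two: 111 ≤ s < 245.

111 ≤ s < 245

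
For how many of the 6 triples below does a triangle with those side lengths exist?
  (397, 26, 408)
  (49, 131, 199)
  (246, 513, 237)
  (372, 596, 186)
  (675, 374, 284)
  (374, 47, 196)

1

(26,397,408): 26+397 > 408 → valid
(49,131,199): 49+131 ≤ 199 → not valid
(237,246,513): 237+246 ≤ 513 → not valid
(186,372,596): 186+372 ≤ 596 → not valid
(284,374,675): 284+374 ≤ 675 → not valid
(47,196,374): 47+196 ≤ 374 → not valid
1 of the 6 triples forms a triangle.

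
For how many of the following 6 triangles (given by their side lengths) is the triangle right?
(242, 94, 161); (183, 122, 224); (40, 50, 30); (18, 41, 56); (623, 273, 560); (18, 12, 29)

(242,94,161): 94²+161² = 34757 < 58564 = 242² → obtuse
(183,122,224): 122²+183² = 48373 < 50176 = 224² → obtuse
(40,50,30): 30²+40² = 2500 = 50² → right
(18,41,56): 18²+41² = 2005 < 3136 = 56² → obtuse
(623,273,560): 273²+560² = 388129 = 623² → right
(18,12,29): 12²+18² = 468 < 841 = 29² → obtuse
2 of the 6 are right.

2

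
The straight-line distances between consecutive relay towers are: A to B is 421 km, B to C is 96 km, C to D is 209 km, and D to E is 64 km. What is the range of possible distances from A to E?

52 ≤ AE ≤ 790 km

The maximum is all hops collinear in one direction: 421 + 96 + 209 + 64 = 790.
The longest hop is 421; the others sum to 369. Folding the others back against it leaves at least 421 − 369 = 52.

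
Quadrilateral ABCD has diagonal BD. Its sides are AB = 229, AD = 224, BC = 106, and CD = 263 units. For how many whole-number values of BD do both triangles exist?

From triangle ABD: 5 < BD < 453.
From triangle CBD: 157 < BD < 369.
Intersection: 157 < BD < 369, so integers 158 through 368: 211 values.

211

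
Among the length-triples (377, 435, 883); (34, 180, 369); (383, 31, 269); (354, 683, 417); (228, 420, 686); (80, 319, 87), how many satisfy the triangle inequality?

(377,435,883): 377+435 ≤ 883 → not valid
(34,180,369): 34+180 ≤ 369 → not valid
(31,269,383): 31+269 ≤ 383 → not valid
(354,417,683): 354+417 > 683 → valid
(228,420,686): 228+420 ≤ 686 → not valid
(80,87,319): 80+87 ≤ 319 → not valid
1 of the 6 triples forms a triangle.

1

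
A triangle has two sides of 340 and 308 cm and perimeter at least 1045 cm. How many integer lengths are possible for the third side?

251

Triangle inequality: 32 < x < 648. Perimeter ≥ 1045 gives x ≥ 1045 − 340 − 308 = 397.
So 397 ≤ x < 648; integers 397 through 647: 251 values.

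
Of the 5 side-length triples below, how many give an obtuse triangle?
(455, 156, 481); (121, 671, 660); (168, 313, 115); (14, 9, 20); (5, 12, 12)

(455,156,481): 156²+455² = 231361 = 481² → right
(121,671,660): 121²+660² = 450241 = 671² → right
(168,313,115): 115+168 ≤ 313, not a triangle
(14,9,20): 9²+14² = 277 < 400 = 20² → obtuse
(5,12,12): 5²+12² = 169 > 144 = 12² → acute
1 of the 5 is obtuse.

1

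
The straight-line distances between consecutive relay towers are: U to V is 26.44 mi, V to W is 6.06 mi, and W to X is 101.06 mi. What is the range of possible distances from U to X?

68.56 ≤ UX ≤ 133.56 mi

The maximum is all hops collinear in one direction: 26.44 + 6.06 + 101.06 = 133.56.
The longest hop is 101.06; the others sum to 32.50. Folding the others back against it leaves at least 101.06 − 32.50 = 68.56.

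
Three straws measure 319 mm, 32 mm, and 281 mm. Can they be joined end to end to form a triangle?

The longest side is 319, but the other two sum to only 313.
313 < 319, so the triangle inequality fails.

No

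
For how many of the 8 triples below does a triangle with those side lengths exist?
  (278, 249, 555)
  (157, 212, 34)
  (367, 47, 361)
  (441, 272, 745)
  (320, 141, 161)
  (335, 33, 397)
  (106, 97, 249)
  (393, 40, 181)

(249,278,555): 249+278 ≤ 555 → not valid
(34,157,212): 34+157 ≤ 212 → not valid
(47,361,367): 47+361 > 367 → valid
(272,441,745): 272+441 ≤ 745 → not valid
(141,161,320): 141+161 ≤ 320 → not valid
(33,335,397): 33+335 ≤ 397 → not valid
(97,106,249): 97+106 ≤ 249 → not valid
(40,181,393): 40+181 ≤ 393 → not valid
1 of the 8 triples forms a triangle.

1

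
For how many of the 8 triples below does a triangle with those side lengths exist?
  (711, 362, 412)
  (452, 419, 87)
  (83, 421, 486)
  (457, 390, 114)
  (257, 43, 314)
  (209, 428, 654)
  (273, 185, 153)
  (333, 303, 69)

(362,412,711): 362+412 > 711 → valid
(87,419,452): 87+419 > 452 → valid
(83,421,486): 83+421 > 486 → valid
(114,390,457): 114+390 > 457 → valid
(43,257,314): 43+257 ≤ 314 → not valid
(209,428,654): 209+428 ≤ 654 → not valid
(153,185,273): 153+185 > 273 → valid
(69,303,333): 69+303 > 333 → valid
6 of the 8 triples form a triangle.

6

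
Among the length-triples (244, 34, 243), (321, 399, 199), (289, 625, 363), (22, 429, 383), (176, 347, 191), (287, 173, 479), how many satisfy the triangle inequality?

(34,243,244): 34+243 > 244 → valid
(199,321,399): 199+321 > 399 → valid
(289,363,625): 289+363 > 625 → valid
(22,383,429): 22+383 ≤ 429 → not valid
(176,191,347): 176+191 > 347 → valid
(173,287,479): 173+287 ≤ 479 → not valid
4 of the 6 triples form a triangle.

4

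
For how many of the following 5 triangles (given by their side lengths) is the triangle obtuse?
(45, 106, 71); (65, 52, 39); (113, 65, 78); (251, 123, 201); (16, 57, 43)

(45,106,71): 45²+71² = 7066 < 11236 = 106² → obtuse
(65,52,39): 39²+52² = 4225 = 65² → right
(113,65,78): 65²+78² = 10309 < 12769 = 113² → obtuse
(251,123,201): 123²+201² = 55530 < 63001 = 251² → obtuse
(16,57,43): 16²+43² = 2105 < 3249 = 57² → obtuse
4 of the 5 are obtuse.

4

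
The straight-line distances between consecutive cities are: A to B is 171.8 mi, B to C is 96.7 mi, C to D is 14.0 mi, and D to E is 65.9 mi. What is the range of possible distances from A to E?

The maximum is all hops collinear in one direction: 171.8 + 96.7 + 14.0 + 65.9 = 348.4.
The longest hop is 171.8; the others sum to 176.6. Since 171.8 ≤ 176.6, the path can fold back on itself completely, so the minimum distance is 0.

0 ≤ AE ≤ 348.4 mi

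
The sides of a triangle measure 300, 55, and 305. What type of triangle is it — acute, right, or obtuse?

Compare the square of the longest side to the sum of squares of the other two: 55² + 300² = 93025 = 305².

right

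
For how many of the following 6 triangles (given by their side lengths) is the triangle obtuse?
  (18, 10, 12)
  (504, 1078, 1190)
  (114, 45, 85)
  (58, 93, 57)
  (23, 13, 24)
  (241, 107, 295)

(18,10,12): 10²+12² = 244 < 324 = 18² → obtuse
(504,1078,1190): 504²+1078² = 1416100 = 1190² → right
(114,45,85): 45²+85² = 9250 < 12996 = 114² → obtuse
(58,93,57): 57²+58² = 6613 < 8649 = 93² → obtuse
(23,13,24): 13²+23² = 698 > 576 = 24² → acute
(241,107,295): 107²+241² = 69530 < 87025 = 295² → obtuse
4 of the 6 are obtuse.

4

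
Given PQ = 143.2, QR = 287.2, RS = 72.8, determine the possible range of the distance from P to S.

The maximum is all hops collinear in one direction: 143.2 + 287.2 + 72.8 = 503.2.
The longest hop is 287.2; the others sum to 216.0. Folding the others back against it leaves at least 287.2 − 216.0 = 71.2.

71.2 ≤ PS ≤ 503.2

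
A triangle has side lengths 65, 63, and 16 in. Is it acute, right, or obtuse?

Compare the square of the longest side to the sum of squares of the other two: 16² + 63² = 4225 = 65².

right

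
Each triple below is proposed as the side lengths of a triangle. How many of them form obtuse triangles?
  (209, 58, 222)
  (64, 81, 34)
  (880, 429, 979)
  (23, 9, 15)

(209,58,222): 58²+209² = 47045 < 49284 = 222² → obtuse
(64,81,34): 34²+64² = 5252 < 6561 = 81² → obtuse
(880,429,979): 429²+880² = 958441 = 979² → right
(23,9,15): 9²+15² = 306 < 529 = 23² → obtuse
3 of the 4 are obtuse.

3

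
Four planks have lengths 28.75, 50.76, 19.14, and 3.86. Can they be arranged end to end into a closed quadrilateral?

A quadrilateral exists iff every side is shorter than the sum of the others — equivalently, the longest side is less than the sum of the rest.
Longest side 50.76 < 51.75 (sum of the remaining 3), so yes.

Yes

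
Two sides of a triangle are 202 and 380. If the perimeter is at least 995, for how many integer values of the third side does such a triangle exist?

Triangle inequality: 178 < x < 582. Perimeter ≥ 995 gives x ≥ 995 − 202 − 380 = 413.
So 413 ≤ x < 582; integers 413 through 581: 169 values.

169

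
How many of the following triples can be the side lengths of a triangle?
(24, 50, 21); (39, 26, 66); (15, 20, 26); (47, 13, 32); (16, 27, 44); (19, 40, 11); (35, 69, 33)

1

(21,24,50): 21+24 ≤ 50 → not valid
(26,39,66): 26+39 ≤ 66 → not valid
(15,20,26): 15+20 > 26 → valid
(13,32,47): 13+32 ≤ 47 → not valid
(16,27,44): 16+27 ≤ 44 → not valid
(11,19,40): 11+19 ≤ 40 → not valid
(33,35,69): 33+35 ≤ 69 → not valid
1 of the 7 triples forms a triangle.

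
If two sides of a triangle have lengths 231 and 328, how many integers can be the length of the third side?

461

The third side lies in the open interval (97, 559).
Integers from 98 to 558 inclusive: 558 − 98 + 1 = 461.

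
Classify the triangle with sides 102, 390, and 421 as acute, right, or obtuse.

obtuse

Compare the square of the longest side to the sum of squares of the other two: 102² + 390² = 162504 < 177241 = 421².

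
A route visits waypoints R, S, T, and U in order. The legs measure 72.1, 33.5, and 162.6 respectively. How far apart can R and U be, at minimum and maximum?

57.0 ≤ RU ≤ 268.2

The maximum is all hops collinear in one direction: 72.1 + 33.5 + 162.6 = 268.2.
The longest hop is 162.6; the others sum to 105.6. Folding the others back against it leaves at least 162.6 − 105.6 = 57.0.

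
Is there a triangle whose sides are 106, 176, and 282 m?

The two shorter sides sum to 282, exactly equal to the longest side 282.
That gives only a degenerate (flat) triangle — the inequality must be strict.

No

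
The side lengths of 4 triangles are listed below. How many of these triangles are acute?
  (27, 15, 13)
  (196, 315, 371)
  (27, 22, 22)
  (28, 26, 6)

(27,15,13): 13²+15² = 394 < 729 = 27² → obtuse
(196,315,371): 196²+315² = 137641 = 371² → right
(27,22,22): 22²+22² = 968 > 729 = 27² → acute
(28,26,6): 6²+26² = 712 < 784 = 28² → obtuse
1 of the 4 is acute.

1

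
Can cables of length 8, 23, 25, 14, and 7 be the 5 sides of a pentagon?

A pentagon exists iff every side is shorter than the sum of the others — equivalently, the longest side is less than the sum of the rest.
Longest side 25 < 52 (sum of the remaining 4), so yes.

Yes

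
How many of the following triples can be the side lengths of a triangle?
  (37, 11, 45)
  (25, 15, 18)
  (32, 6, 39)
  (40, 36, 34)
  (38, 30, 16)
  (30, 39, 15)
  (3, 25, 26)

(11,37,45): 11+37 > 45 → valid
(15,18,25): 15+18 > 25 → valid
(6,32,39): 6+32 ≤ 39 → not valid
(34,36,40): 34+36 > 40 → valid
(16,30,38): 16+30 > 38 → valid
(15,30,39): 15+30 > 39 → valid
(3,25,26): 3+25 > 26 → valid
6 of the 7 triples form a triangle.

6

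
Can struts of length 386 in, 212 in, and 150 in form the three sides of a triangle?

The longest side is 386, but the other two sum to only 362.
362 < 386, so the triangle inequality fails.

No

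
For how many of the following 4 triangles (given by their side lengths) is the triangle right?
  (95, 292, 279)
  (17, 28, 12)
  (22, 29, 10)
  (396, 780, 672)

1

(95,292,279): 95²+279² = 86866 > 85264 = 292² → acute
(17,28,12): 12²+17² = 433 < 784 = 28² → obtuse
(22,29,10): 10²+22² = 584 < 841 = 29² → obtuse
(396,780,672): 396²+672² = 608400 = 780² → right
1 of the 4 is right.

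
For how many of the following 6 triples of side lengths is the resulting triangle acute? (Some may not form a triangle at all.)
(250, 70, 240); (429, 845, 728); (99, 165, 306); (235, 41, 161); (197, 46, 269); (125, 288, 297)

(250,70,240): 70²+240² = 62500 = 250² → right
(429,845,728): 429²+728² = 714025 = 845² → right
(99,165,306): 99+165 ≤ 306, not a triangle
(235,41,161): 41+161 ≤ 235, not a triangle
(197,46,269): 46+197 ≤ 269, not a triangle
(125,288,297): 125²+288² = 98569 > 88209 = 297² → acute
1 of the 6 is acute.

1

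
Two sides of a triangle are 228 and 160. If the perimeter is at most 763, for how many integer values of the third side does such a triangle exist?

Triangle inequality: 68 < x < 388. Perimeter ≤ 763 gives x ≤ 763 − 228 − 160 = 375.
So 68 < x ≤ 375; integers 69 through 375: 307 values.

307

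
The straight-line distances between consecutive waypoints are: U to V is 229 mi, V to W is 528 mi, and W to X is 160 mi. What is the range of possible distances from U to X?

139 ≤ UX ≤ 917 mi

The maximum is all hops collinear in one direction: 229 + 528 + 160 = 917.
The longest hop is 528; the others sum to 389. Folding the others back against it leaves at least 528 − 389 = 139.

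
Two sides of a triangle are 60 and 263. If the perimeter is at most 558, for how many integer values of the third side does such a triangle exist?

Triangle inequality: 203 < x < 323. Perimeter ≤ 558 gives x ≤ 558 − 60 − 263 = 235.
So 203 < x ≤ 235; integers 204 through 235: 32 values.

32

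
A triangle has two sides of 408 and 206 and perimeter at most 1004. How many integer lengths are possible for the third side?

Triangle inequality: 202 < x < 614. Perimeter ≤ 1004 gives x ≤ 1004 − 408 − 206 = 390.
So 202 < x ≤ 390; integers 203 through 390: 188 values.

188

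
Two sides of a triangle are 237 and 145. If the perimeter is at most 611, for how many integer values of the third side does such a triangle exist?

Triangle inequality: 92 < x < 382. Perimeter ≤ 611 gives x ≤ 611 − 237 − 145 = 229.
So 92 < x ≤ 229; integers 93 through 229: 137 values.

137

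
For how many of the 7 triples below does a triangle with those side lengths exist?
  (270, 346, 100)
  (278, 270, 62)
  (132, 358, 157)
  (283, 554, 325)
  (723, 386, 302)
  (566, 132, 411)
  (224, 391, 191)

4

(100,270,346): 100+270 > 346 → valid
(62,270,278): 62+270 > 278 → valid
(132,157,358): 132+157 ≤ 358 → not valid
(283,325,554): 283+325 > 554 → valid
(302,386,723): 302+386 ≤ 723 → not valid
(132,411,566): 132+411 ≤ 566 → not valid
(191,224,391): 191+224 > 391 → valid
4 of the 7 triples form a triangle.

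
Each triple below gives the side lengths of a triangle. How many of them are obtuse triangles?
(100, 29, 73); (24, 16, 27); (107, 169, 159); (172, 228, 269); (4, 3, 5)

1

(100,29,73): 29²+73² = 6170 < 10000 = 100² → obtuse
(24,16,27): 16²+24² = 832 > 729 = 27² → acute
(107,169,159): 107²+159² = 36730 > 28561 = 169² → acute
(172,228,269): 172²+228² = 81568 > 72361 = 269² → acute
(4,3,5): 3²+4² = 25 = 5² → right
1 of the 5 is obtuse.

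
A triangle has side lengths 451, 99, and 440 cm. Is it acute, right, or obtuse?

Compare the square of the longest side to the sum of squares of the other two: 99² + 440² = 203401 = 451².

right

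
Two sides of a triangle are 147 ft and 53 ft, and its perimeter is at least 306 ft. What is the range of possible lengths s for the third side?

Triangle inequality alone gives 94 < s < 200.
The perimeter condition gives s ≥ 306 − 147 − 53 = 106.
Intersecting the two: 106 ≤ s < 200.

106 ≤ s < 200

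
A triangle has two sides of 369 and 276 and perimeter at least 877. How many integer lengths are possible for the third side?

Triangle inequality: 93 < x < 645. Perimeter ≥ 877 gives x ≥ 877 − 369 − 276 = 232.
So 232 ≤ x < 645; integers 232 through 644: 413 values.

413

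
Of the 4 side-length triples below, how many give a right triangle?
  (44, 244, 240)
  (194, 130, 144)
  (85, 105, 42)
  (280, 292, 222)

(44,244,240): 44²+240² = 59536 = 244² → right
(194,130,144): 130²+144² = 37636 = 194² → right
(85,105,42): 42²+85² = 8989 < 11025 = 105² → obtuse
(280,292,222): 222²+280² = 127684 > 85264 = 292² → acute
2 of the 4 are right.

2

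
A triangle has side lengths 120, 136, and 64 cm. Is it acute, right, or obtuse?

right

Compare the square of the longest side to the sum of squares of the other two: 64² + 120² = 18496 = 136².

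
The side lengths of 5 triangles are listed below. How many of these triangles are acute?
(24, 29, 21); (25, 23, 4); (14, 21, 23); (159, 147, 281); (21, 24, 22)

(24,29,21): 21²+24² = 1017 > 841 = 29² → acute
(25,23,4): 4²+23² = 545 < 625 = 25² → obtuse
(14,21,23): 14²+21² = 637 > 529 = 23² → acute
(159,147,281): 147²+159² = 46890 < 78961 = 281² → obtuse
(21,24,22): 21²+22² = 925 > 576 = 24² → acute
3 of the 5 are acute.

3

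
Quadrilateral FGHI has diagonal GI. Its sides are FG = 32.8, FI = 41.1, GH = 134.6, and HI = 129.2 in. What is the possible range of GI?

8.3 < GI < 73.9

From triangle FGI: |32.8 − 41.1| < GI < 32.8 + 41.1, i.e. 8.3 < GI < 73.9.
From triangle HGI: 5.4 < GI < 263.8.
Both must hold, so GI lies in the intersection.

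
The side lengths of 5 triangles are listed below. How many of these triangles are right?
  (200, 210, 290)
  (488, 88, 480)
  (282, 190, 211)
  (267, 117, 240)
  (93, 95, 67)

3

(200,210,290): 200²+210² = 84100 = 290² → right
(488,88,480): 88²+480² = 238144 = 488² → right
(282,190,211): 190²+211² = 80621 > 79524 = 282² → acute
(267,117,240): 117²+240² = 71289 = 267² → right
(93,95,67): 67²+93² = 13138 > 9025 = 95² → acute
3 of the 5 are right.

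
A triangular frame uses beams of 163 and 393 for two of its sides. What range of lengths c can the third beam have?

230 < c < 556

By the triangle inequality, c must be less than 163 + 393 = 556 and greater than |163 − 393| = 230.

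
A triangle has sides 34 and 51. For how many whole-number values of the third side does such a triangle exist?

The third side lies in the open interval (17, 85).
Integers from 18 to 84 inclusive: 84 − 18 + 1 = 67.

67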